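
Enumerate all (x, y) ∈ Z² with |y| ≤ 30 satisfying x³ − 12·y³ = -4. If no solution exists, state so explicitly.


The equation is x³ - 12y³ = -4. For fixed y, x³ = 12·y³ − 4, so a solution requires the RHS to be a perfect cube.
Strategy: iterate y from -30 to 30, compute RHS = 12·y³ − 4, and check whether it is a (positive or negative) perfect cube.
Check small values of y:
  y = 0: RHS = -4 is not a perfect cube.
  y = 1: RHS = 8 = (2)³ ⇒ x = 2 works.
  y = -1: RHS = -16 is not a perfect cube.
  y = 2: RHS = 92 is not a perfect cube.
  y = -2: RHS = -100 is not a perfect cube.
  y = 3: RHS = 320 is not a perfect cube.
  y = -3: RHS = -328 is not a perfect cube.
Continuing the search up to |y| = 30 finds no further solutions beyond those listed.
Collected solutions: (2, 1).

Solutions (with |y| ≤ 30): (2, 1).


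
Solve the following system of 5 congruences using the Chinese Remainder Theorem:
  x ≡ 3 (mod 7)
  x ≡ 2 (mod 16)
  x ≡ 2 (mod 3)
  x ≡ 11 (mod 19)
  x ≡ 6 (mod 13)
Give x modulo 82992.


Product of moduli M = 7 · 16 · 3 · 19 · 13 = 82992.
Merge one congruence at a time:
  Start: x ≡ 3 (mod 7).
  Combine with x ≡ 2 (mod 16); new modulus lcm = 112.
    Write x = 3 + 7·t and substitute into x ≡ 2 (mod 16): 7·t ≡ 2 − 3 = -1 (mod 16).
    Reduce coefficients mod 16: 7·t ≡ 15 (mod 16).
    The inverse of 7 mod 16 is 7 (since 7·7 = 49 = 3·16 + 1), so t ≡ 7·15 = 105 ≡ 9 (mod 16).
    Then x = 3 + 7·9 = 66, valid modulo lcm(7, 16) = 112: x ≡ 66 (mod 112).
  Combine with x ≡ 2 (mod 3); new modulus lcm = 336.
    Write x = 66 + 112·t and substitute into x ≡ 2 (mod 3): 112·t ≡ 2 − 66 = -64 (mod 3).
    Reduce coefficients mod 3: 1·t ≡ 2 (mod 3).
    So t ≡ 2 (mod 3).
    Then x = 66 + 112·2 = 290, valid modulo lcm(112, 3) = 336: x ≡ 290 (mod 336).
  Combine with x ≡ 11 (mod 19); new modulus lcm = 6384.
    Write x = 290 + 336·t and substitute into x ≡ 11 (mod 19): 336·t ≡ 11 − 290 = -279 (mod 19).
    Reduce coefficients mod 19: 13·t ≡ 6 (mod 19).
    The inverse of 13 mod 19 is 3 (since 13·3 = 39 = 2·19 + 1), so t ≡ 3·6 = 18 ≡ 18 (mod 19).
    Then x = 290 + 336·18 = 6338, valid modulo lcm(336, 19) = 6384: x ≡ 6338 (mod 6384).
  Combine with x ≡ 6 (mod 13); new modulus lcm = 82992.
    Write x = 6338 + 6384·t and substitute into x ≡ 6 (mod 13): 6384·t ≡ 6 − 6338 = -6332 (mod 13).
    Reduce coefficients mod 13: 1·t ≡ 12 (mod 13).
    So t ≡ 12 (mod 13).
    Then x = 6338 + 6384·12 = 82946, valid modulo lcm(6384, 13) = 82992: x ≡ 82946 (mod 82992).
Verify against each original: 82946 mod 7 = 3, 82946 mod 16 = 2, 82946 mod 3 = 2, 82946 mod 19 = 11, 82946 mod 13 = 6.

x ≡ 82946 (mod 82992).


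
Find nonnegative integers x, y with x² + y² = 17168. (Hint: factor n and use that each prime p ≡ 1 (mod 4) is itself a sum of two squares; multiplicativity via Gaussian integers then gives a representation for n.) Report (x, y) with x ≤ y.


Step 1: Factor n = 17168 = 2^4 · 29 · 37.
Step 2: Check the mod-4 condition on each prime factor: 2 = 2 (special); 29 ≡ 1 (mod 4), exponent 1; 37 ≡ 1 (mod 4), exponent 1.
All primes ≡ 3 (mod 4) appear to even exponent (or don't appear), so by the two-squares theorem n IS expressible as a sum of two squares.
Step 3: Build a representation. Group n = k² · m with k = 4 and m = 29 · 37 = 1073 (a product of primes ≡ 1 (mod 4)); a representation of m scales to one of n via (k·x)² + (k·y)² = k²(x² + y²). Each prime p ≡ 1 (mod 4) is itself a sum of two squares; find a² by testing p − a² for a perfect square:
  29: 29 − 1² = 28, 29 − 2² = 25 = 5² ⇒ 29 = 2² + 5².
  37: 37 − 1² = 36 = 6² ⇒ 37 = 1² + 6².
  Combine using the Brahmagupta–Fibonacci identity (a² + b²)(c² + d²) = (ac − bd)² + (ad + bc)² = (ac + bd)² + (ad − bc)²:
  29 · 37 = 1073: from (2² + 5²)(1² + 6²), take (2·1 − 5·6, 2·6 + 5·1) = (2 − 30, 12 + 5) = (-28, 17); dropping signs (only squares matter) gives (28, 17); check 28² + 17² = 784 + 289 = 1073 ✓.
  Scale by k = 4: (4·28, 4·17) = (112, 68).
Step 4: Order so x ≤ y and verify: 68² + 112² = 4624 + 12544 = 17168 = n. ✓

n = 17168 = 68² + 112² (one valid representation with x ≤ y).


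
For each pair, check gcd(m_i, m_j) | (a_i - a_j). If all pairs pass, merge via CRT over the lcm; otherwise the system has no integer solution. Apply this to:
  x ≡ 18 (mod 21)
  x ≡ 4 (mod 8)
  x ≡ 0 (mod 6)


Moduli 21, 8, 6 are not pairwise coprime, so CRT works modulo lcm(m_i) when all pairwise compatibility conditions hold.
Pairwise compatibility: gcd(m_i, m_j) must divide a_i - a_j for every pair.
Merge one congruence at a time:
  Start: x ≡ 18 (mod 21).
  Combine with x ≡ 4 (mod 8): gcd(21, 8) = 1; 4 - 18 = -14, which IS divisible by 1, so compatible.
    Write x = 18 + 21·t and substitute into x ≡ 4 (mod 8): 21·t ≡ 4 − 18 = -14 (mod 8).
    Reduce coefficients mod 8: 5·t ≡ 2 (mod 8).
    The inverse of 5 mod 8 is 5 (since 5·5 = 25 = 3·8 + 1), so t ≡ 5·2 = 10 ≡ 2 (mod 8).
    Then x = 18 + 21·2 = 60, valid modulo lcm(21, 8) = 168: x ≡ 60 (mod 168).
  Combine with x ≡ 0 (mod 6): gcd(168, 6) = 6; 0 - 60 = -60, which IS divisible by 6, so compatible.
    Write x = 60 + 168·t and substitute into x ≡ 0 (mod 6): 168·t ≡ 0 − 60 = -60 (mod 6).
    Divide the congruence (and modulus) by g = 6: 28·t ≡ -10 (mod 1).
    Modulo 1 every t works; take t = 0.
    Then x = 60 + 168·0 = 60, valid modulo lcm(168, 6) = 168: x ≡ 60 (mod 168).
Verify: 60 mod 21 = 18, 60 mod 8 = 4, 60 mod 6 = 0.

x ≡ 60 (mod 168).


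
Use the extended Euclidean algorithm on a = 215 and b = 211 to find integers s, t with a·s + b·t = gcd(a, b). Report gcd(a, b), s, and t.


Euclidean algorithm on (215, 211) — divide until remainder is 0:
  215 = 1 · 211 + 4
  211 = 52 · 4 + 3
  4 = 1 · 3 + 1
  3 = 3 · 1 + 0
gcd(215, 211) = 1.
Track Bezout coefficients alongside the remainders: start with r₀ = 215 = a·1 + b·0 (s = 1, t = 0) and r₁ = 211 = a·0 + b·1 (s = 0, t = 1); each new remainder r_{k+1} = r_{k-1} − q_k·r_k inherits s_{k+1} = s_{k-1} − q_k·s_k, t_{k+1} = t_{k-1} − q_k·t_k, so r_k = a·s_k + b·t_k at every step:
  q = 1: r = 4, s = 1 − 1·0 = 1, t = 0 − 1·1 = -1  (check: 215·1 + 211·(-1) = 4)
  q = 52: r = 3, s = 0 − 52·1 = -52, t = 1 − 52·(-1) = 53  (check: 215·(-52) + 211·53 = 3)
  q = 1: r = 1, s = 1 − 1·(-52) = 53, t = -1 − 1·53 = -54  (check: 215·53 + 211·(-54) = 1)
The row with r = 1 (the gcd) gives the Bezout coefficients s = 53, t = -54.
Result: 215 · (53) + 211 · (-54) = 1.

gcd(215, 211) = 1; s = 53, t = -54 (check: 215·53 + 211·(-54) = 1).


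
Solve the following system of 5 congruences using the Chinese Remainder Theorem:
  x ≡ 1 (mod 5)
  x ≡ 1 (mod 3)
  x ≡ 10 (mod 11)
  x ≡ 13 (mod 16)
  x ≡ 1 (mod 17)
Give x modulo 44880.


Product of moduli M = 5 · 3 · 11 · 16 · 17 = 44880.
Merge one congruence at a time:
  Start: x ≡ 1 (mod 5).
  Combine with x ≡ 1 (mod 3); new modulus lcm = 15.
    Write x = 1 + 5·t and substitute into x ≡ 1 (mod 3): 5·t ≡ 1 − 1 = 0 (mod 3).
    Reduce coefficients mod 3: 2·t ≡ 0 (mod 3).
    The inverse of 2 mod 3 is 2 (since 2·2 = 4 = 1·3 + 1), so t ≡ 2·0 = 0 ≡ 0 (mod 3).
    Then x = 1 + 5·0 = 1, valid modulo lcm(5, 3) = 15: x ≡ 1 (mod 15).
  Combine with x ≡ 10 (mod 11); new modulus lcm = 165.
    Write x = 1 + 15·t and substitute into x ≡ 10 (mod 11): 15·t ≡ 10 − 1 = 9 (mod 11).
    Reduce coefficients mod 11: 4·t ≡ 9 (mod 11).
    The inverse of 4 mod 11 is 3 (since 4·3 = 12 = 1·11 + 1), so t ≡ 3·9 = 27 ≡ 5 (mod 11).
    Then x = 1 + 15·5 = 76, valid modulo lcm(15, 11) = 165: x ≡ 76 (mod 165).
  Combine with x ≡ 13 (mod 16); new modulus lcm = 2640.
    Write x = 76 + 165·t and substitute into x ≡ 13 (mod 16): 165·t ≡ 13 − 76 = -63 (mod 16).
    Reduce coefficients mod 16: 5·t ≡ 1 (mod 16).
    The inverse of 5 mod 16 is 13 (since 5·13 = 65 = 4·16 + 1), so t ≡ 13·1 = 13 ≡ 13 (mod 16).
    Then x = 76 + 165·13 = 2221, valid modulo lcm(165, 16) = 2640: x ≡ 2221 (mod 2640).
  Combine with x ≡ 1 (mod 17); new modulus lcm = 44880.
    Write x = 2221 + 2640·t and substitute into x ≡ 1 (mod 17): 2640·t ≡ 1 − 2221 = -2220 (mod 17).
    Reduce coefficients mod 17: 5·t ≡ 7 (mod 17).
    The inverse of 5 mod 17 is 7 (since 5·7 = 35 = 2·17 + 1), so t ≡ 7·7 = 49 ≡ 15 (mod 17).
    Then x = 2221 + 2640·15 = 41821, valid modulo lcm(2640, 17) = 44880: x ≡ 41821 (mod 44880).
Verify against each original: 41821 mod 5 = 1, 41821 mod 3 = 1, 41821 mod 11 = 10, 41821 mod 16 = 13, 41821 mod 17 = 1.

x ≡ 41821 (mod 44880).


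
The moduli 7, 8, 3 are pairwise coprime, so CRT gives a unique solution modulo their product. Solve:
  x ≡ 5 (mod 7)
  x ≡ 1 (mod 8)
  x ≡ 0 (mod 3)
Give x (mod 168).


Moduli 7, 8, 3 are pairwise coprime; by CRT there is a unique solution modulo M = 7 · 8 · 3 = 168.
Solve pairwise, accumulating the modulus:
  Start with x ≡ 5 (mod 7).
  Combine with x ≡ 1 (mod 8): since gcd(7, 8) = 1, we get a unique residue mod 56.
    Write x = 5 + 7·t and substitute into x ≡ 1 (mod 8): 7·t ≡ 1 − 5 = -4 (mod 8).
    Reduce coefficients mod 8: 7·t ≡ 4 (mod 8).
    The inverse of 7 mod 8 is 7 (since 7·7 = 49 = 6·8 + 1), so t ≡ 7·4 = 28 ≡ 4 (mod 8).
    Then x = 5 + 7·4 = 33, valid modulo lcm(7, 8) = 56: x ≡ 33 (mod 56).
  Combine with x ≡ 0 (mod 3): since gcd(56, 3) = 1, we get a unique residue mod 168.
    Write x = 33 + 56·t and substitute into x ≡ 0 (mod 3): 56·t ≡ 0 − 33 = -33 (mod 3).
    Reduce coefficients mod 3: 2·t ≡ 0 (mod 3).
    The inverse of 2 mod 3 is 2 (since 2·2 = 4 = 1·3 + 1), so t ≡ 2·0 = 0 ≡ 0 (mod 3).
    Then x = 33 + 56·0 = 33, valid modulo lcm(56, 3) = 168: x ≡ 33 (mod 168).
Verify: 33 mod 7 = 5 ✓, 33 mod 8 = 1 ✓, 33 mod 3 = 0 ✓.

x ≡ 33 (mod 168).


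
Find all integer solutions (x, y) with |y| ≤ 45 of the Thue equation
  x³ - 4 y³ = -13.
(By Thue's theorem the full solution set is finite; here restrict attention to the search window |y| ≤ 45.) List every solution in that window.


The equation is x³ - 4y³ = -13. For fixed y, x³ = 4·y³ − 13, so a solution requires the RHS to be a perfect cube.
Strategy: iterate y from -45 to 45, compute RHS = 4·y³ − 13, and check whether it is a (positive or negative) perfect cube.
Check small values of y:
  y = 0: RHS = -13 is not a perfect cube.
  y = 1: RHS = -9 is not a perfect cube.
  y = -1: RHS = -17 is not a perfect cube.
  y = 2: RHS = 19 is not a perfect cube.
  y = -2: RHS = -45 is not a perfect cube.
  y = 3: RHS = 95 is not a perfect cube.
  y = -3: RHS = -121 is not a perfect cube.
Continuing the search up to |y| = 45 finds no solutions either.
No (x, y) in the scanned range satisfies the equation.

No integer solutions with |y| ≤ 45.


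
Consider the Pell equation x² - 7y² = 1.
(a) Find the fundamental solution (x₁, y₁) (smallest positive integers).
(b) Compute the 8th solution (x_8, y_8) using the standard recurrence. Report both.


Step 1: Find the fundamental solution (x₁, y₁) of x² - 7y² = 1.
  Expand √7 as a continued fraction. a₀ = ⌊√7⌋ = 2; iterate m_{k+1} = d_k·a_k − m_k, d_{k+1} = (7 − m_{k+1}²)/d_k, a_{k+1} = ⌊(a₀ + m_{k+1})/d_{k+1}⌋ (starting m₀ = 0, d₀ = 1), with convergents p_k = a_k·p_{k-1} + p_{k-2}, q_k = a_k·q_{k-1} + q_{k-2} (p₋₁ = 1, q₋₁ = 0):
  k = 0: a₀ = 2; p₀/q₀ = 2/1; p₀² − 7·q₀² = 4 − 7 = -3.
  k = 1: m = 2, d = 3, a = ⌊(2 + 2)/3⌋ = 1; p/q = (1·2 + 1)/(1·1 + 0) = 3/1; p² − 7·q² = 9 − 7 = 2.
  k = 2: m = 1, d = 2, a = ⌊(2 + 1)/2⌋ = 1; p/q = (1·3 + 2)/(1·1 + 1) = 5/2; p² − 7·q² = 25 − 28 = -3.
  k = 3: m = 1, d = 3, a = ⌊(2 + 1)/3⌋ = 1; p/q = (1·5 + 3)/(1·2 + 1) = 8/3; p² − 7·q² = 64 − 63 = 1.
  The first convergent with p² − 7·q² = 1 gives the fundamental solution (x₁, y₁) = (8, 3).
Step 2: Apply the recurrence (x_{n+1}, y_{n+1}) = (x₁x_n + 7y₁y_n, x₁y_n + y₁x_n) repeatedly.
  From (x_1, y_1) = (8, 3): x_2 = 8·8 + 7·3·3 = 127; y_2 = 8·3 + 3·8 = 48.
  From (x_2, y_2) = (127, 48): x_3 = 8·127 + 7·3·48 = 2024; y_3 = 8·48 + 3·127 = 765.
  From (x_3, y_3) = (2024, 765): x_4 = 8·2024 + 7·3·765 = 32257; y_4 = 8·765 + 3·2024 = 12192.
  From (x_4, y_4) = (32257, 12192): x_5 = 8·32257 + 7·3·12192 = 514088; y_5 = 8·12192 + 3·32257 = 194307.
  From (x_5, y_5) = (514088, 194307): x_6 = 8·514088 + 7·3·194307 = 8193151; y_6 = 8·194307 + 3·514088 = 3096720.
  From (x_6, y_6) = (8193151, 3096720): x_7 = 8·8193151 + 7·3·3096720 = 130576328; y_7 = 8·3096720 + 3·8193151 = 49353213.
  From (x_7, y_7) = (130576328, 49353213): x_8 = 8·130576328 + 7·3·49353213 = 2081028097; y_8 = 8·49353213 + 3·130576328 = 786554688.
Step 3: Verify x_8² - 7·y_8² = 4330677940503441409 - 4330677940503441408 = 1 (should be 1). ✓

(x_1, y_1) = (8, 3); (x_8, y_8) = (2081028097, 786554688).


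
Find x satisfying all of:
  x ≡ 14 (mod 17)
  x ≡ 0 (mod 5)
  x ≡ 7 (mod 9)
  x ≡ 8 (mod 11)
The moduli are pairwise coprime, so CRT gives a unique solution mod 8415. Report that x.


Product of moduli M = 17 · 5 · 9 · 11 = 8415.
Merge one congruence at a time:
  Start: x ≡ 14 (mod 17).
  Combine with x ≡ 0 (mod 5); new modulus lcm = 85.
    Write x = 14 + 17·t and substitute into x ≡ 0 (mod 5): 17·t ≡ 0 − 14 = -14 (mod 5).
    Reduce coefficients mod 5: 2·t ≡ 1 (mod 5).
    The inverse of 2 mod 5 is 3 (since 2·3 = 6 = 1·5 + 1), so t ≡ 3·1 = 3 ≡ 3 (mod 5).
    Then x = 14 + 17·3 = 65, valid modulo lcm(17, 5) = 85: x ≡ 65 (mod 85).
  Combine with x ≡ 7 (mod 9); new modulus lcm = 765.
    Write x = 65 + 85·t and substitute into x ≡ 7 (mod 9): 85·t ≡ 7 − 65 = -58 (mod 9).
    Reduce coefficients mod 9: 4·t ≡ 5 (mod 9).
    The inverse of 4 mod 9 is 7 (since 4·7 = 28 = 3·9 + 1), so t ≡ 7·5 = 35 ≡ 8 (mod 9).
    Then x = 65 + 85·8 = 745, valid modulo lcm(85, 9) = 765: x ≡ 745 (mod 765).
  Combine with x ≡ 8 (mod 11); new modulus lcm = 8415.
    Write x = 745 + 765·t and substitute into x ≡ 8 (mod 11): 765·t ≡ 8 − 745 = -737 (mod 11).
    Reduce coefficients mod 11: 6·t ≡ 0 (mod 11).
    The inverse of 6 mod 11 is 2 (since 6·2 = 12 = 1·11 + 1), so t ≡ 2·0 = 0 ≡ 0 (mod 11).
    Then x = 745 + 765·0 = 745, valid modulo lcm(765, 11) = 8415: x ≡ 745 (mod 8415).
Verify against each original: 745 mod 17 = 14, 745 mod 5 = 0, 745 mod 9 = 7, 745 mod 11 = 8.

x ≡ 745 (mod 8415).


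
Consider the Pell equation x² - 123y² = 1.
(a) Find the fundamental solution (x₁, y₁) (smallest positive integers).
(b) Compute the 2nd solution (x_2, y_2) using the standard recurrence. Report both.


Step 1: Find the fundamental solution (x₁, y₁) of x² - 123y² = 1.
  Expand √123 as a continued fraction. a₀ = ⌊√123⌋ = 11; iterate m_{k+1} = d_k·a_k − m_k, d_{k+1} = (123 − m_{k+1}²)/d_k, a_{k+1} = ⌊(a₀ + m_{k+1})/d_{k+1}⌋ (starting m₀ = 0, d₀ = 1), with convergents p_k = a_k·p_{k-1} + p_{k-2}, q_k = a_k·q_{k-1} + q_{k-2} (p₋₁ = 1, q₋₁ = 0):
  k = 0: a₀ = 11; p₀/q₀ = 11/1; p₀² − 123·q₀² = 121 − 123 = -2.
  k = 1: m = 11, d = 2, a = ⌊(11 + 11)/2⌋ = 11; p/q = (11·11 + 1)/(11·1 + 0) = 122/11; p² − 123·q² = 14884 − 14883 = 1.
  The first convergent with p² − 123·q² = 1 gives the fundamental solution (x₁, y₁) = (122, 11).
Step 2: Apply the recurrence (x_{n+1}, y_{n+1}) = (x₁x_n + 123y₁y_n, x₁y_n + y₁x_n) repeatedly.
  From (x_1, y_1) = (122, 11): x_2 = 122·122 + 123·11·11 = 29767; y_2 = 122·11 + 11·122 = 2684.
Step 3: Verify x_2² - 123·y_2² = 886074289 - 886074288 = 1 (should be 1). ✓

(x_1, y_1) = (122, 11); (x_2, y_2) = (29767, 2684).


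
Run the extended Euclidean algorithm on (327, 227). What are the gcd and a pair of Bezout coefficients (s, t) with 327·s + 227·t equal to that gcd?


Euclidean algorithm on (327, 227) — divide until remainder is 0:
  327 = 1 · 227 + 100
  227 = 2 · 100 + 27
  100 = 3 · 27 + 19
  27 = 1 · 19 + 8
  19 = 2 · 8 + 3
  8 = 2 · 3 + 2
  3 = 1 · 2 + 1
  2 = 2 · 1 + 0
gcd(327, 227) = 1.
Track Bezout coefficients alongside the remainders: start with r₀ = 327 = a·1 + b·0 (s = 1, t = 0) and r₁ = 227 = a·0 + b·1 (s = 0, t = 1); each new remainder r_{k+1} = r_{k-1} − q_k·r_k inherits s_{k+1} = s_{k-1} − q_k·s_k, t_{k+1} = t_{k-1} − q_k·t_k, so r_k = a·s_k + b·t_k at every step:
  q = 1: r = 100, s = 1 − 1·0 = 1, t = 0 − 1·1 = -1  (check: 327·1 + 227·(-1) = 100)
  q = 2: r = 27, s = 0 − 2·1 = -2, t = 1 − 2·(-1) = 3  (check: 327·(-2) + 227·3 = 27)
  q = 3: r = 19, s = 1 − 3·(-2) = 7, t = -1 − 3·3 = -10  (check: 327·7 + 227·(-10) = 19)
  q = 1: r = 8, s = -2 − 1·7 = -9, t = 3 − 1·(-10) = 13  (check: 327·(-9) + 227·13 = 8)
  q = 2: r = 3, s = 7 − 2·(-9) = 25, t = -10 − 2·13 = -36  (check: 327·25 + 227·(-36) = 3)
  q = 2: r = 2, s = -9 − 2·25 = -59, t = 13 − 2·(-36) = 85  (check: 327·(-59) + 227·85 = 2)
  q = 1: r = 1, s = 25 − 1·(-59) = 84, t = -36 − 1·85 = -121  (check: 327·84 + 227·(-121) = 1)
The row with r = 1 (the gcd) gives the Bezout coefficients s = 84, t = -121.
Result: 327 · (84) + 227 · (-121) = 1.

gcd(327, 227) = 1; s = 84, t = -121 (check: 327·84 + 227·(-121) = 1).


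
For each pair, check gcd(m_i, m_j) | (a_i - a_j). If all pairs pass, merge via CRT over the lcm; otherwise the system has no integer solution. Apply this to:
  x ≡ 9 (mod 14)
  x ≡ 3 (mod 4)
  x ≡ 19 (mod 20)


Moduli 14, 4, 20 are not pairwise coprime, so CRT works modulo lcm(m_i) when all pairwise compatibility conditions hold.
Pairwise compatibility: gcd(m_i, m_j) must divide a_i - a_j for every pair.
Merge one congruence at a time:
  Start: x ≡ 9 (mod 14).
  Combine with x ≡ 3 (mod 4): gcd(14, 4) = 2; 3 - 9 = -6, which IS divisible by 2, so compatible.
    Write x = 9 + 14·t and substitute into x ≡ 3 (mod 4): 14·t ≡ 3 − 9 = -6 (mod 4).
    Divide the congruence (and modulus) by g = 2: 7·t ≡ -3 (mod 2).
    Reduce coefficients mod 2: 1·t ≡ 1 (mod 2).
    So t ≡ 1 (mod 2).
    Then x = 9 + 14·1 = 23, valid modulo lcm(14, 4) = 28: x ≡ 23 (mod 28).
  Combine with x ≡ 19 (mod 20): gcd(28, 20) = 4; 19 - 23 = -4, which IS divisible by 4, so compatible.
    Write x = 23 + 28·t and substitute into x ≡ 19 (mod 20): 28·t ≡ 19 − 23 = -4 (mod 20).
    Divide the congruence (and modulus) by g = 4: 7·t ≡ -1 (mod 5).
    Reduce coefficients mod 5: 2·t ≡ 4 (mod 5).
    The inverse of 2 mod 5 is 3 (since 2·3 = 6 = 1·5 + 1), so t ≡ 3·4 = 12 ≡ 2 (mod 5).
    Then x = 23 + 28·2 = 79, valid modulo lcm(28, 20) = 140: x ≡ 79 (mod 140).
Verify: 79 mod 14 = 9, 79 mod 4 = 3, 79 mod 20 = 19.

x ≡ 79 (mod 140).


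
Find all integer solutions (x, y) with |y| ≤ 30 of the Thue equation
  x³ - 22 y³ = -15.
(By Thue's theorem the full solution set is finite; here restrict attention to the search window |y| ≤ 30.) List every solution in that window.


The equation is x³ - 22y³ = -15. For fixed y, x³ = 22·y³ − 15, so a solution requires the RHS to be a perfect cube.
Strategy: iterate y from -30 to 30, compute RHS = 22·y³ − 15, and check whether it is a (positive or negative) perfect cube.
Check small values of y:
  y = 0: RHS = -15 is not a perfect cube.
  y = 1: RHS = 7 is not a perfect cube.
  y = -1: RHS = -37 is not a perfect cube.
  y = 2: RHS = 161 is not a perfect cube.
  y = -2: RHS = -191 is not a perfect cube.
  y = 3: RHS = 579 is not a perfect cube.
  y = -3: RHS = -609 is not a perfect cube.
Continuing the search up to |y| = 30 finds no solutions either.
No (x, y) in the scanned range satisfies the equation.

No integer solutions with |y| ≤ 30.


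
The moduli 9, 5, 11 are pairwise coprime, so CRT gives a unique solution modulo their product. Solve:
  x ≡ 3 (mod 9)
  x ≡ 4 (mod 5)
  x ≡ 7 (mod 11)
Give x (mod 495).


Moduli 9, 5, 11 are pairwise coprime; by CRT there is a unique solution modulo M = 9 · 5 · 11 = 495.
Solve pairwise, accumulating the modulus:
  Start with x ≡ 3 (mod 9).
  Combine with x ≡ 4 (mod 5): since gcd(9, 5) = 1, we get a unique residue mod 45.
    Write x = 3 + 9·t and substitute into x ≡ 4 (mod 5): 9·t ≡ 4 − 3 = 1 (mod 5).
    Reduce coefficients mod 5: 4·t ≡ 1 (mod 5).
    The inverse of 4 mod 5 is 4 (since 4·4 = 16 = 3·5 + 1), so t ≡ 4·1 = 4 ≡ 4 (mod 5).
    Then x = 3 + 9·4 = 39, valid modulo lcm(9, 5) = 45: x ≡ 39 (mod 45).
  Combine with x ≡ 7 (mod 11): since gcd(45, 11) = 1, we get a unique residue mod 495.
    Write x = 39 + 45·t and substitute into x ≡ 7 (mod 11): 45·t ≡ 7 − 39 = -32 (mod 11).
    Reduce coefficients mod 11: 1·t ≡ 1 (mod 11).
    So t ≡ 1 (mod 11).
    Then x = 39 + 45·1 = 84, valid modulo lcm(45, 11) = 495: x ≡ 84 (mod 495).
Verify: 84 mod 9 = 3 ✓, 84 mod 5 = 4 ✓, 84 mod 11 = 7 ✓.

x ≡ 84 (mod 495).


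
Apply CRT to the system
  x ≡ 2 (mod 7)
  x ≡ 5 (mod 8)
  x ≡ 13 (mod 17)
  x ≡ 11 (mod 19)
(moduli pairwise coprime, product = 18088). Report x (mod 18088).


Product of moduli M = 7 · 8 · 17 · 19 = 18088.
Merge one congruence at a time:
  Start: x ≡ 2 (mod 7).
  Combine with x ≡ 5 (mod 8); new modulus lcm = 56.
    Write x = 2 + 7·t and substitute into x ≡ 5 (mod 8): 7·t ≡ 5 − 2 = 3 (mod 8).
    The inverse of 7 mod 8 is 7 (since 7·7 = 49 = 6·8 + 1), so t ≡ 7·3 = 21 ≡ 5 (mod 8).
    Then x = 2 + 7·5 = 37, valid modulo lcm(7, 8) = 56: x ≡ 37 (mod 56).
  Combine with x ≡ 13 (mod 17); new modulus lcm = 952.
    Write x = 37 + 56·t and substitute into x ≡ 13 (mod 17): 56·t ≡ 13 − 37 = -24 (mod 17).
    Reduce coefficients mod 17: 5·t ≡ 10 (mod 17).
    The inverse of 5 mod 17 is 7 (since 5·7 = 35 = 2·17 + 1), so t ≡ 7·10 = 70 ≡ 2 (mod 17).
    Then x = 37 + 56·2 = 149, valid modulo lcm(56, 17) = 952: x ≡ 149 (mod 952).
  Combine with x ≡ 11 (mod 19); new modulus lcm = 18088.
    Write x = 149 + 952·t and substitute into x ≡ 11 (mod 19): 952·t ≡ 11 − 149 = -138 (mod 19).
    Reduce coefficients mod 19: 2·t ≡ 14 (mod 19).
    The inverse of 2 mod 19 is 10 (since 2·10 = 20 = 1·19 + 1), so t ≡ 10·14 = 140 ≡ 7 (mod 19).
    Then x = 149 + 952·7 = 6813, valid modulo lcm(952, 19) = 18088: x ≡ 6813 (mod 18088).
Verify against each original: 6813 mod 7 = 2, 6813 mod 8 = 5, 6813 mod 17 = 13, 6813 mod 19 = 11.

x ≡ 6813 (mod 18088).


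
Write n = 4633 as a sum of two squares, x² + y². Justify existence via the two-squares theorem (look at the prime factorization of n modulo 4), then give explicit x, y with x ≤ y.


Step 1: Factor n = 4633 = 41 · 113.
Step 2: Check the mod-4 condition on each prime factor: 41 ≡ 1 (mod 4), exponent 1; 113 ≡ 1 (mod 4), exponent 1.
All primes ≡ 3 (mod 4) appear to even exponent (or don't appear), so by the two-squares theorem n IS expressible as a sum of two squares.
Step 3: Build a representation. Here n = 41 · 113 is a product of primes ≡ 1 (mod 4). Each prime p ≡ 1 (mod 4) is itself a sum of two squares; find a² by testing p − a² for a perfect square:
  41: 41 − 1² = 40, 41 − 2² = 37, 41 − 3² = 32, 41 − 4² = 25 = 5² ⇒ 41 = 4² + 5².
  113: 113 − 1² = 112, 113 − 2² = 109, 113 − 3² = 104, 113 − 4² = 97, 113 − 5² = 88, 113 − 6² = 77, 113 − 7² = 64 = 8² ⇒ 113 = 7² + 8².
  Combine using the Brahmagupta–Fibonacci identity (a² + b²)(c² + d²) = (ac − bd)² + (ad + bc)² = (ac + bd)² + (ad − bc)²:
  41 · 113 = 4633: from (4² + 5²)(7² + 8²), take (4·7 − 5·8, 4·8 + 5·7) = (28 − 40, 32 + 35) = (-12, 67); dropping signs (only squares matter) gives (12, 67); check 12² + 67² = 144 + 4489 = 4633 ✓.
Step 4: Order so x ≤ y and verify: 12² + 67² = 144 + 4489 = 4633 = n. ✓

n = 4633 = 12² + 67² (one valid representation with x ≤ y).


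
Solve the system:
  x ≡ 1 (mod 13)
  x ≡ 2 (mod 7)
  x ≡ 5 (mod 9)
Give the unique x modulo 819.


Moduli 13, 7, 9 are pairwise coprime; by CRT there is a unique solution modulo M = 13 · 7 · 9 = 819.
Solve pairwise, accumulating the modulus:
  Start with x ≡ 1 (mod 13).
  Combine with x ≡ 2 (mod 7): since gcd(13, 7) = 1, we get a unique residue mod 91.
    Write x = 1 + 13·t and substitute into x ≡ 2 (mod 7): 13·t ≡ 2 − 1 = 1 (mod 7).
    Reduce coefficients mod 7: 6·t ≡ 1 (mod 7).
    The inverse of 6 mod 7 is 6 (since 6·6 = 36 = 5·7 + 1), so t ≡ 6·1 = 6 ≡ 6 (mod 7).
    Then x = 1 + 13·6 = 79, valid modulo lcm(13, 7) = 91: x ≡ 79 (mod 91).
  Combine with x ≡ 5 (mod 9): since gcd(91, 9) = 1, we get a unique residue mod 819.
    Write x = 79 + 91·t and substitute into x ≡ 5 (mod 9): 91·t ≡ 5 − 79 = -74 (mod 9).
    Reduce coefficients mod 9: 1·t ≡ 7 (mod 9).
    So t ≡ 7 (mod 9).
    Then x = 79 + 91·7 = 716, valid modulo lcm(91, 9) = 819: x ≡ 716 (mod 819).
Verify: 716 mod 13 = 1 ✓, 716 mod 7 = 2 ✓, 716 mod 9 = 5 ✓.

x ≡ 716 (mod 819).


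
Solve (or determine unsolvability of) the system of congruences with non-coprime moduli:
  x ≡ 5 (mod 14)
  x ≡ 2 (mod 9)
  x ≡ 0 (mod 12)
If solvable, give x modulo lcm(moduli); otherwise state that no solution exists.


Moduli 14, 9, 12 are not pairwise coprime, so CRT works modulo lcm(m_i) when all pairwise compatibility conditions hold.
Pairwise compatibility: gcd(m_i, m_j) must divide a_i - a_j for every pair.
Merge one congruence at a time:
  Start: x ≡ 5 (mod 14).
  Combine with x ≡ 2 (mod 9): gcd(14, 9) = 1; 2 - 5 = -3, which IS divisible by 1, so compatible.
    Write x = 5 + 14·t and substitute into x ≡ 2 (mod 9): 14·t ≡ 2 − 5 = -3 (mod 9).
    Reduce coefficients mod 9: 5·t ≡ 6 (mod 9).
    The inverse of 5 mod 9 is 2 (since 5·2 = 10 = 1·9 + 1), so t ≡ 2·6 = 12 ≡ 3 (mod 9).
    Then x = 5 + 14·3 = 47, valid modulo lcm(14, 9) = 126: x ≡ 47 (mod 126).
  Combine with x ≡ 0 (mod 12): gcd(126, 12) = 6, and 0 - 47 = -47 is NOT divisible by 6.
    ⇒ system is inconsistent (no integer solution).

No solution (the system is inconsistent).


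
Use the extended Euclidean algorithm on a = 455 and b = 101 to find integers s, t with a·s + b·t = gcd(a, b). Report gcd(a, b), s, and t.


Euclidean algorithm on (455, 101) — divide until remainder is 0:
  455 = 4 · 101 + 51
  101 = 1 · 51 + 50
  51 = 1 · 50 + 1
  50 = 50 · 1 + 0
gcd(455, 101) = 1.
Track Bezout coefficients alongside the remainders: start with r₀ = 455 = a·1 + b·0 (s = 1, t = 0) and r₁ = 101 = a·0 + b·1 (s = 0, t = 1); each new remainder r_{k+1} = r_{k-1} − q_k·r_k inherits s_{k+1} = s_{k-1} − q_k·s_k, t_{k+1} = t_{k-1} − q_k·t_k, so r_k = a·s_k + b·t_k at every step:
  q = 4: r = 51, s = 1 − 4·0 = 1, t = 0 − 4·1 = -4  (check: 455·1 + 101·(-4) = 51)
  q = 1: r = 50, s = 0 − 1·1 = -1, t = 1 − 1·(-4) = 5  (check: 455·(-1) + 101·5 = 50)
  q = 1: r = 1, s = 1 − 1·(-1) = 2, t = -4 − 1·5 = -9  (check: 455·2 + 101·(-9) = 1)
The row with r = 1 (the gcd) gives the Bezout coefficients s = 2, t = -9.
Result: 455 · (2) + 101 · (-9) = 1.

gcd(455, 101) = 1; s = 2, t = -9 (check: 455·2 + 101·(-9) = 1).


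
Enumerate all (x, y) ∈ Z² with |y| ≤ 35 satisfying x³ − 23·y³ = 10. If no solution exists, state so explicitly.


The equation is x³ - 23y³ = 10. For fixed y, x³ = 23·y³ + 10, so a solution requires the RHS to be a perfect cube.
Strategy: iterate y from -35 to 35, compute RHS = 23·y³ + 10, and check whether it is a (positive or negative) perfect cube.
Check small values of y:
  y = 0: RHS = 10 is not a perfect cube.
  y = 1: RHS = 33 is not a perfect cube.
  y = -1: RHS = -13 is not a perfect cube.
  y = 2: RHS = 194 is not a perfect cube.
  y = -2: RHS = -174 is not a perfect cube.
  y = 3: RHS = 631 is not a perfect cube.
  y = -3: RHS = -611 is not a perfect cube.
Continuing the search up to |y| = 35 finds no solutions either.
No (x, y) in the scanned range satisfies the equation.

No integer solutions with |y| ≤ 35.


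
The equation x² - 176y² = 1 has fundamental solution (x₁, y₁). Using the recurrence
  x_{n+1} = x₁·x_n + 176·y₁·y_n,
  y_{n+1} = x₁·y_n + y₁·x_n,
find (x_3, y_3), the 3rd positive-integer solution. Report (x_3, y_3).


Step 1: Find the fundamental solution (x₁, y₁) of x² - 176y² = 1.
  Expand √176 as a continued fraction. a₀ = ⌊√176⌋ = 13; iterate m_{k+1} = d_k·a_k − m_k, d_{k+1} = (176 − m_{k+1}²)/d_k, a_{k+1} = ⌊(a₀ + m_{k+1})/d_{k+1}⌋ (starting m₀ = 0, d₀ = 1), with convergents p_k = a_k·p_{k-1} + p_{k-2}, q_k = a_k·q_{k-1} + q_{k-2} (p₋₁ = 1, q₋₁ = 0):
  k = 0: a₀ = 13; p₀/q₀ = 13/1; p₀² − 176·q₀² = 169 − 176 = -7.
  k = 1: m = 13, d = 7, a = ⌊(13 + 13)/7⌋ = 3; p/q = (3·13 + 1)/(3·1 + 0) = 40/3; p² − 176·q² = 1600 − 1584 = 16.
  k = 2: m = 8, d = 16, a = ⌊(13 + 8)/16⌋ = 1; p/q = (1·40 + 13)/(1·3 + 1) = 53/4; p² − 176·q² = 2809 − 2816 = -7.
  k = 3: m = 8, d = 7, a = ⌊(13 + 8)/7⌋ = 3; p/q = (3·53 + 40)/(3·4 + 3) = 199/15; p² − 176·q² = 39601 − 39600 = 1.
  The first convergent with p² − 176·q² = 1 gives the fundamental solution (x₁, y₁) = (199, 15).
Step 2: Apply the recurrence (x_{n+1}, y_{n+1}) = (x₁x_n + 176y₁y_n, x₁y_n + y₁x_n) repeatedly.
  From (x_1, y_1) = (199, 15): x_2 = 199·199 + 176·15·15 = 79201; y_2 = 199·15 + 15·199 = 5970.
  From (x_2, y_2) = (79201, 5970): x_3 = 199·79201 + 176·15·5970 = 31521799; y_3 = 199·5970 + 15·79201 = 2376045.
Step 3: Verify x_3² - 176·y_3² = 993623812196401 - 993623812196400 = 1 (should be 1). ✓

(x_1, y_1) = (199, 15); (x_3, y_3) = (31521799, 2376045).


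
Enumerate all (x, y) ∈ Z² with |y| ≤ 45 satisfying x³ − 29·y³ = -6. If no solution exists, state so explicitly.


The equation is x³ - 29y³ = -6. For fixed y, x³ = 29·y³ − 6, so a solution requires the RHS to be a perfect cube.
Strategy: iterate y from -45 to 45, compute RHS = 29·y³ − 6, and check whether it is a (positive or negative) perfect cube.
Check small values of y:
  y = 0: RHS = -6 is not a perfect cube.
  y = 1: RHS = 23 is not a perfect cube.
  y = -1: RHS = -35 is not a perfect cube.
  y = 2: RHS = 226 is not a perfect cube.
  y = -2: RHS = -238 is not a perfect cube.
  y = 3: RHS = 777 is not a perfect cube.
  y = -3: RHS = -789 is not a perfect cube.
Continuing the search up to |y| = 45 finds no solutions either.
No (x, y) in the scanned range satisfies the equation.

No integer solutions with |y| ≤ 45.


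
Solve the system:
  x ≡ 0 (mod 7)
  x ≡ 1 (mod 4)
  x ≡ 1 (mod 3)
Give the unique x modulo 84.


Moduli 7, 4, 3 are pairwise coprime; by CRT there is a unique solution modulo M = 7 · 4 · 3 = 84.
Solve pairwise, accumulating the modulus:
  Start with x ≡ 0 (mod 7).
  Combine with x ≡ 1 (mod 4): since gcd(7, 4) = 1, we get a unique residue mod 28.
    Write x = 0 + 7·t and substitute into x ≡ 1 (mod 4): 7·t ≡ 1 − 0 = 1 (mod 4).
    Reduce coefficients mod 4: 3·t ≡ 1 (mod 4).
    The inverse of 3 mod 4 is 3 (since 3·3 = 9 = 2·4 + 1), so t ≡ 3·1 = 3 ≡ 3 (mod 4).
    Then x = 0 + 7·3 = 21, valid modulo lcm(7, 4) = 28: x ≡ 21 (mod 28).
  Combine with x ≡ 1 (mod 3): since gcd(28, 3) = 1, we get a unique residue mod 84.
    Write x = 21 + 28·t and substitute into x ≡ 1 (mod 3): 28·t ≡ 1 − 21 = -20 (mod 3).
    Reduce coefficients mod 3: 1·t ≡ 1 (mod 3).
    So t ≡ 1 (mod 3).
    Then x = 21 + 28·1 = 49, valid modulo lcm(28, 3) = 84: x ≡ 49 (mod 84).
Verify: 49 mod 7 = 0 ✓, 49 mod 4 = 1 ✓, 49 mod 3 = 1 ✓.

x ≡ 49 (mod 84).


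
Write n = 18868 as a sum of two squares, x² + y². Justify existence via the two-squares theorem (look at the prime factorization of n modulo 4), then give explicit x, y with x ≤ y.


Step 1: Factor n = 18868 = 2^2 · 53 · 89.
Step 2: Check the mod-4 condition on each prime factor: 2 = 2 (special); 53 ≡ 1 (mod 4), exponent 1; 89 ≡ 1 (mod 4), exponent 1.
All primes ≡ 3 (mod 4) appear to even exponent (or don't appear), so by the two-squares theorem n IS expressible as a sum of two squares.
Step 3: Build a representation. Group n = k² · m with k = 2 and m = 53 · 89 = 4717 (a product of primes ≡ 1 (mod 4)); a representation of m scales to one of n via (k·x)² + (k·y)² = k²(x² + y²). Each prime p ≡ 1 (mod 4) is itself a sum of two squares; find a² by testing p − a² for a perfect square:
  53: 53 − 1² = 52, 53 − 2² = 49 = 7² ⇒ 53 = 2² + 7².
  89: 89 − 1² = 88, 89 − 2² = 85, 89 − 3² = 80, 89 − 4² = 73, 89 − 5² = 64 = 8² ⇒ 89 = 5² + 8².
  Combine using the Brahmagupta–Fibonacci identity (a² + b²)(c² + d²) = (ac − bd)² + (ad + bc)² = (ac + bd)² + (ad − bc)²:
  53 · 89 = 4717: from (2² + 7²)(5² + 8²), take (2·5 − 7·8, 2·8 + 7·5) = (10 − 56, 16 + 35) = (-46, 51); dropping signs (only squares matter) gives (46, 51); check 46² + 51² = 2116 + 2601 = 4717 ✓.
  Scale by k = 2: (2·46, 2·51) = (92, 102).
Step 4: Order so x ≤ y and verify: 92² + 102² = 8464 + 10404 = 18868 = n. ✓

n = 18868 = 92² + 102² (one valid representation with x ≤ y).


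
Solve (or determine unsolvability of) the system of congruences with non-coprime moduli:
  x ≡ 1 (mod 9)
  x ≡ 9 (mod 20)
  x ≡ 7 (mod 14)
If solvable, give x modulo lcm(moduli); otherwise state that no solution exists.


Moduli 9, 20, 14 are not pairwise coprime, so CRT works modulo lcm(m_i) when all pairwise compatibility conditions hold.
Pairwise compatibility: gcd(m_i, m_j) must divide a_i - a_j for every pair.
Merge one congruence at a time:
  Start: x ≡ 1 (mod 9).
  Combine with x ≡ 9 (mod 20): gcd(9, 20) = 1; 9 - 1 = 8, which IS divisible by 1, so compatible.
    Write x = 1 + 9·t and substitute into x ≡ 9 (mod 20): 9·t ≡ 9 − 1 = 8 (mod 20).
    The inverse of 9 mod 20 is 9 (since 9·9 = 81 = 4·20 + 1), so t ≡ 9·8 = 72 ≡ 12 (mod 20).
    Then x = 1 + 9·12 = 109, valid modulo lcm(9, 20) = 180: x ≡ 109 (mod 180).
  Combine with x ≡ 7 (mod 14): gcd(180, 14) = 2; 7 - 109 = -102, which IS divisible by 2, so compatible.
    Write x = 109 + 180·t and substitute into x ≡ 7 (mod 14): 180·t ≡ 7 − 109 = -102 (mod 14).
    Divide the congruence (and modulus) by g = 2: 90·t ≡ -51 (mod 7).
    Reduce coefficients mod 7: 6·t ≡ 5 (mod 7).
    The inverse of 6 mod 7 is 6 (since 6·6 = 36 = 5·7 + 1), so t ≡ 6·5 = 30 ≡ 2 (mod 7).
    Then x = 109 + 180·2 = 469, valid modulo lcm(180, 14) = 1260: x ≡ 469 (mod 1260).
Verify: 469 mod 9 = 1, 469 mod 20 = 9, 469 mod 14 = 7.

x ≡ 469 (mod 1260).


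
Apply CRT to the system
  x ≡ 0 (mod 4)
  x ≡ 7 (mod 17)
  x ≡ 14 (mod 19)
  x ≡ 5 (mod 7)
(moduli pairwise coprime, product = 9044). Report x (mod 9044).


Product of moduli M = 4 · 17 · 19 · 7 = 9044.
Merge one congruence at a time:
  Start: x ≡ 0 (mod 4).
  Combine with x ≡ 7 (mod 17); new modulus lcm = 68.
    Write x = 0 + 4·t and substitute into x ≡ 7 (mod 17): 4·t ≡ 7 − 0 = 7 (mod 17).
    The inverse of 4 mod 17 is 13 (since 4·13 = 52 = 3·17 + 1), so t ≡ 13·7 = 91 ≡ 6 (mod 17).
    Then x = 0 + 4·6 = 24, valid modulo lcm(4, 17) = 68: x ≡ 24 (mod 68).
  Combine with x ≡ 14 (mod 19); new modulus lcm = 1292.
    Write x = 24 + 68·t and substitute into x ≡ 14 (mod 19): 68·t ≡ 14 − 24 = -10 (mod 19).
    Reduce coefficients mod 19: 11·t ≡ 9 (mod 19).
    The inverse of 11 mod 19 is 7 (since 11·7 = 77 = 4·19 + 1), so t ≡ 7·9 = 63 ≡ 6 (mod 19).
    Then x = 24 + 68·6 = 432, valid modulo lcm(68, 19) = 1292: x ≡ 432 (mod 1292).
  Combine with x ≡ 5 (mod 7); new modulus lcm = 9044.
    Write x = 432 + 1292·t and substitute into x ≡ 5 (mod 7): 1292·t ≡ 5 − 432 = -427 (mod 7).
    Reduce coefficients mod 7: 4·t ≡ 0 (mod 7).
    The inverse of 4 mod 7 is 2 (since 4·2 = 8 = 1·7 + 1), so t ≡ 2·0 = 0 ≡ 0 (mod 7).
    Then x = 432 + 1292·0 = 432, valid modulo lcm(1292, 7) = 9044: x ≡ 432 (mod 9044).
Verify against each original: 432 mod 4 = 0, 432 mod 17 = 7, 432 mod 19 = 14, 432 mod 7 = 5.

x ≡ 432 (mod 9044).


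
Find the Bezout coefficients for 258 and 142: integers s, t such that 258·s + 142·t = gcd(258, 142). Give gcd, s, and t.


Euclidean algorithm on (258, 142) — divide until remainder is 0:
  258 = 1 · 142 + 116
  142 = 1 · 116 + 26
  116 = 4 · 26 + 12
  26 = 2 · 12 + 2
  12 = 6 · 2 + 0
gcd(258, 142) = 2.
Track Bezout coefficients alongside the remainders: start with r₀ = 258 = a·1 + b·0 (s = 1, t = 0) and r₁ = 142 = a·0 + b·1 (s = 0, t = 1); each new remainder r_{k+1} = r_{k-1} − q_k·r_k inherits s_{k+1} = s_{k-1} − q_k·s_k, t_{k+1} = t_{k-1} − q_k·t_k, so r_k = a·s_k + b·t_k at every step:
  q = 1: r = 116, s = 1 − 1·0 = 1, t = 0 − 1·1 = -1  (check: 258·1 + 142·(-1) = 116)
  q = 1: r = 26, s = 0 − 1·1 = -1, t = 1 − 1·(-1) = 2  (check: 258·(-1) + 142·2 = 26)
  q = 4: r = 12, s = 1 − 4·(-1) = 5, t = -1 − 4·2 = -9  (check: 258·5 + 142·(-9) = 12)
  q = 2: r = 2, s = -1 − 2·5 = -11, t = 2 − 2·(-9) = 20  (check: 258·(-11) + 142·20 = 2)
The row with r = 2 (the gcd) gives the Bezout coefficients s = -11, t = 20.
Result: 258 · (-11) + 142 · (20) = 2.

gcd(258, 142) = 2; s = -11, t = 20 (check: 258·(-11) + 142·20 = 2).


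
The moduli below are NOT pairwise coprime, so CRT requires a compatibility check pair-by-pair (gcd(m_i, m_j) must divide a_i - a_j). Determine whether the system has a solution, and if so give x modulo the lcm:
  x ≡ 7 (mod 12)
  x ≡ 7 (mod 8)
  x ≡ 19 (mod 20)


Moduli 12, 8, 20 are not pairwise coprime, so CRT works modulo lcm(m_i) when all pairwise compatibility conditions hold.
Pairwise compatibility: gcd(m_i, m_j) must divide a_i - a_j for every pair.
Merge one congruence at a time:
  Start: x ≡ 7 (mod 12).
  Combine with x ≡ 7 (mod 8): gcd(12, 8) = 4; 7 - 7 = 0, which IS divisible by 4, so compatible.
    Write x = 7 + 12·t and substitute into x ≡ 7 (mod 8): 12·t ≡ 7 − 7 = 0 (mod 8).
    Divide the congruence (and modulus) by g = 4: 3·t ≡ 0 (mod 2).
    Reduce coefficients mod 2: 1·t ≡ 0 (mod 2).
    So t ≡ 0 (mod 2).
    Then x = 7 + 12·0 = 7, valid modulo lcm(12, 8) = 24: x ≡ 7 (mod 24).
  Combine with x ≡ 19 (mod 20): gcd(24, 20) = 4; 19 - 7 = 12, which IS divisible by 4, so compatible.
    Write x = 7 + 24·t and substitute into x ≡ 19 (mod 20): 24·t ≡ 19 − 7 = 12 (mod 20).
    Divide the congruence (and modulus) by g = 4: 6·t ≡ 3 (mod 5).
    Reduce coefficients mod 5: 1·t ≡ 3 (mod 5).
    So t ≡ 3 (mod 5).
    Then x = 7 + 24·3 = 79, valid modulo lcm(24, 20) = 120: x ≡ 79 (mod 120).
Verify: 79 mod 12 = 7, 79 mod 8 = 7, 79 mod 20 = 19.

x ≡ 79 (mod 120).


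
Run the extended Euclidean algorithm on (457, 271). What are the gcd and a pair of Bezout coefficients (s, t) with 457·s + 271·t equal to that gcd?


Euclidean algorithm on (457, 271) — divide until remainder is 0:
  457 = 1 · 271 + 186
  271 = 1 · 186 + 85
  186 = 2 · 85 + 16
  85 = 5 · 16 + 5
  16 = 3 · 5 + 1
  5 = 5 · 1 + 0
gcd(457, 271) = 1.
Track Bezout coefficients alongside the remainders: start with r₀ = 457 = a·1 + b·0 (s = 1, t = 0) and r₁ = 271 = a·0 + b·1 (s = 0, t = 1); each new remainder r_{k+1} = r_{k-1} − q_k·r_k inherits s_{k+1} = s_{k-1} − q_k·s_k, t_{k+1} = t_{k-1} − q_k·t_k, so r_k = a·s_k + b·t_k at every step:
  q = 1: r = 186, s = 1 − 1·0 = 1, t = 0 − 1·1 = -1  (check: 457·1 + 271·(-1) = 186)
  q = 1: r = 85, s = 0 − 1·1 = -1, t = 1 − 1·(-1) = 2  (check: 457·(-1) + 271·2 = 85)
  q = 2: r = 16, s = 1 − 2·(-1) = 3, t = -1 − 2·2 = -5  (check: 457·3 + 271·(-5) = 16)
  q = 5: r = 5, s = -1 − 5·3 = -16, t = 2 − 5·(-5) = 27  (check: 457·(-16) + 271·27 = 5)
  q = 3: r = 1, s = 3 − 3·(-16) = 51, t = -5 − 3·27 = -86  (check: 457·51 + 271·(-86) = 1)
The row with r = 1 (the gcd) gives the Bezout coefficients s = 51, t = -86.
Result: 457 · (51) + 271 · (-86) = 1.

gcd(457, 271) = 1; s = 51, t = -86 (check: 457·51 + 271·(-86) = 1).


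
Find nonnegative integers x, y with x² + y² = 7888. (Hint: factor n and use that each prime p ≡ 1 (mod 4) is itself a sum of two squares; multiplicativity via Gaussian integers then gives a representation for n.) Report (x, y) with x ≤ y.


Step 1: Factor n = 7888 = 2^4 · 17 · 29.
Step 2: Check the mod-4 condition on each prime factor: 2 = 2 (special); 17 ≡ 1 (mod 4), exponent 1; 29 ≡ 1 (mod 4), exponent 1.
All primes ≡ 3 (mod 4) appear to even exponent (or don't appear), so by the two-squares theorem n IS expressible as a sum of two squares.
Step 3: Build a representation. Group n = k² · m with k = 4 and m = 17 · 29 = 493 (a product of primes ≡ 1 (mod 4)); a representation of m scales to one of n via (k·x)² + (k·y)² = k²(x² + y²). Each prime p ≡ 1 (mod 4) is itself a sum of two squares; find a² by testing p − a² for a perfect square:
  17: 17 − 1² = 16 = 4² ⇒ 17 = 1² + 4².
  29: 29 − 1² = 28, 29 − 2² = 25 = 5² ⇒ 29 = 2² + 5².
  Combine using the Brahmagupta–Fibonacci identity (a² + b²)(c² + d²) = (ac − bd)² + (ad + bc)² = (ac + bd)² + (ad − bc)²:
  17 · 29 = 493: from (1² + 4²)(2² + 5²), take (1·2 − 4·5, 1·5 + 4·2) = (2 − 20, 5 + 8) = (-18, 13); dropping signs (only squares matter) gives (18, 13); check 18² + 13² = 324 + 169 = 493 ✓.
  Scale by k = 4: (4·18, 4·13) = (72, 52).
Step 4: Order so x ≤ y and verify: 52² + 72² = 2704 + 5184 = 7888 = n. ✓

n = 7888 = 52² + 72² (one valid representation with x ≤ y).
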